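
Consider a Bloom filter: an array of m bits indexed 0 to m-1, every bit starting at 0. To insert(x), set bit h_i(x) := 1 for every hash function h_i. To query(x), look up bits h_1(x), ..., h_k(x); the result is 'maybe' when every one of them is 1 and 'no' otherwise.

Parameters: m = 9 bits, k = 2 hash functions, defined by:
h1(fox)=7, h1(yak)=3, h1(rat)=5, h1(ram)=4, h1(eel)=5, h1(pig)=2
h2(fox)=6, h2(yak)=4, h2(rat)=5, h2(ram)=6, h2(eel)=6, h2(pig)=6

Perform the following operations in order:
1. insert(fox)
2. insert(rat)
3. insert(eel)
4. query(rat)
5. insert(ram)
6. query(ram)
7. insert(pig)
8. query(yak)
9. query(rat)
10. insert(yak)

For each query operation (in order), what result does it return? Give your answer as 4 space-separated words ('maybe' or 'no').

Answer: maybe maybe no maybe

Derivation:
Start: bits=000000000
Op 1: insert fox -> sets bits 6 7 -> bits=000000110
Op 2: insert rat -> sets bits 5 -> bits=000001110
Op 3: insert eel -> sets bits 5 6 -> bits=000001110
Op 4: query rat -> checks bit5=1 (all 1) -> maybe
Op 5: insert ram -> sets bits 4 6 -> bits=000011110
Op 6: query ram -> checks bit4=1, bit6=1 (all 1) -> maybe
Op 7: insert pig -> sets bits 2 6 -> bits=001011110
Op 8: query yak -> checks bit3=0, bit4=1 (has a 0) -> no
Op 9: query rat -> checks bit5=1 (all 1) -> maybe
Op 10: insert yak -> sets bits 3 4 -> bits=001111110
Query results in order: maybe maybe no maybe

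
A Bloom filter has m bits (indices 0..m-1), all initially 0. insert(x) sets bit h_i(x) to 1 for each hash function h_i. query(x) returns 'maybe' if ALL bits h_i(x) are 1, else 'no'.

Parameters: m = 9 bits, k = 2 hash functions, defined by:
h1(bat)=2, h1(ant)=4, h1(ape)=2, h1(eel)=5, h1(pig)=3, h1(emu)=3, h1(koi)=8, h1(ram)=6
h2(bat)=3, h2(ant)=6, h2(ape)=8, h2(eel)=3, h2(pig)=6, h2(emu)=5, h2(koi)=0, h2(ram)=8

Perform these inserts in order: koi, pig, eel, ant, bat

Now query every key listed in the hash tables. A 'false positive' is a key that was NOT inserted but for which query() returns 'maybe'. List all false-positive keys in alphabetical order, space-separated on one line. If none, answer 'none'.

Answer: ape emu ram

Derivation:
Start: bits=000000000
After insert 'koi': sets bits 0 8 -> bits=100000001
After insert 'pig': sets bits 3 6 -> bits=100100101
After insert 'eel': sets bits 3 5 -> bits=100101101
After insert 'ant': sets bits 4 6 -> bits=100111101
After insert 'bat': sets bits 2 3 -> bits=101111101
Not inserted: ape emu ram — query each against bits=101111101:
query ape: checks bit2=1, bit8=1 (all 1) -> maybe => FALSE POSITIVE
query emu: checks bit3=1, bit5=1 (all 1) -> maybe => FALSE POSITIVE
query ram: checks bit6=1, bit8=1 (all 1) -> maybe => FALSE POSITIVE
False positives (alphabetical): ape emu ram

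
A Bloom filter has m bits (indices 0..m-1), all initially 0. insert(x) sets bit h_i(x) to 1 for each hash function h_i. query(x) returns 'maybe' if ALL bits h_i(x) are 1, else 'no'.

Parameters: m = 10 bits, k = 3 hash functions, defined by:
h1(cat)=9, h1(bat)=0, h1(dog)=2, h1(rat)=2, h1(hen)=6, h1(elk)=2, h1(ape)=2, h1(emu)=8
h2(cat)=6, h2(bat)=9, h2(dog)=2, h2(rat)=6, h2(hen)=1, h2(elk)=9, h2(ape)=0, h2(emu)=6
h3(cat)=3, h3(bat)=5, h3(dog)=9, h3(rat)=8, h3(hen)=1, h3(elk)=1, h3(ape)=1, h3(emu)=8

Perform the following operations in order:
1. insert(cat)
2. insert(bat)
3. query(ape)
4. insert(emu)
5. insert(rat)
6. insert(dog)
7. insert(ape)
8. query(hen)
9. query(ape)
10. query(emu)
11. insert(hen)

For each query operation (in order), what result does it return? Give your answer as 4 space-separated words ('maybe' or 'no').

Answer: no maybe maybe maybe

Derivation:
Start: bits=0000000000
Op 1: insert cat -> sets bits 3 6 9 -> bits=0001001001
Op 2: insert bat -> sets bits 0 5 9 -> bits=1001011001
Op 3: query ape -> checks bit0=1, bit1=0, bit2=0 (has a 0) -> no
Op 4: insert emu -> sets bits 6 8 -> bits=1001011011
Op 5: insert rat -> sets bits 2 6 8 -> bits=1011011011
Op 6: insert dog -> sets bits 2 9 -> bits=1011011011
Op 7: insert ape -> sets bits 0 1 2 -> bits=1111011011
Op 8: query hen -> checks bit1=1, bit6=1 (all 1) -> maybe
Op 9: query ape -> checks bit0=1, bit1=1, bit2=1 (all 1) -> maybe
Op 10: query emu -> checks bit6=1, bit8=1 (all 1) -> maybe
Op 11: insert hen -> sets bits 1 6 -> bits=1111011011
Query results in order: no maybe maybe maybe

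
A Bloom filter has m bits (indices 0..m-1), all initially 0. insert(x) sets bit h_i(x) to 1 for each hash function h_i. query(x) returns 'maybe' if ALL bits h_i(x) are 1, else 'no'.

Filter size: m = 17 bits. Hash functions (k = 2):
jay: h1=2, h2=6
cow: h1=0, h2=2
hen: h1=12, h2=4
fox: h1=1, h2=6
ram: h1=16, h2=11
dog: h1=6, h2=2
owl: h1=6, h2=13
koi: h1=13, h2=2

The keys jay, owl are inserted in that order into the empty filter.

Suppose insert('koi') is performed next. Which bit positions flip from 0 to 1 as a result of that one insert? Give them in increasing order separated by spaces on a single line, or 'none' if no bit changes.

Answer: none

Derivation:
Start: bits=00000000000000000
After insert 'jay': sets bits 2 6 -> bits=00100010000000000
After insert 'owl': sets bits 6 13 -> bits=00100010000001000
insert 'koi' would touch bits 2 13; currently bit2=1, bit13=1
Bits that are 0 among those (would change 0->1): none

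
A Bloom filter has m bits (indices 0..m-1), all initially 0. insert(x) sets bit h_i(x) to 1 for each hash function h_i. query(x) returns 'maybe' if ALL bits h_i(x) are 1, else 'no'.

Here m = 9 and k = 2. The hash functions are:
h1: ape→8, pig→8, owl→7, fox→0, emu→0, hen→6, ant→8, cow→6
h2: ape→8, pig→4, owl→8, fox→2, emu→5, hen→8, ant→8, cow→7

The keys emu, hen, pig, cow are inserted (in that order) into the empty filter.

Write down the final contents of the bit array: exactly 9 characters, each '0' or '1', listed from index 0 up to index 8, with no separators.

Start: bits=000000000
After insert 'emu': sets bits 0 5 -> bits=100001000
After insert 'hen': sets bits 6 8 -> bits=100001101
After insert 'pig': sets bits 4 8 -> bits=100011101
After insert 'cow': sets bits 6 7 -> bits=100011111

Answer: 100011111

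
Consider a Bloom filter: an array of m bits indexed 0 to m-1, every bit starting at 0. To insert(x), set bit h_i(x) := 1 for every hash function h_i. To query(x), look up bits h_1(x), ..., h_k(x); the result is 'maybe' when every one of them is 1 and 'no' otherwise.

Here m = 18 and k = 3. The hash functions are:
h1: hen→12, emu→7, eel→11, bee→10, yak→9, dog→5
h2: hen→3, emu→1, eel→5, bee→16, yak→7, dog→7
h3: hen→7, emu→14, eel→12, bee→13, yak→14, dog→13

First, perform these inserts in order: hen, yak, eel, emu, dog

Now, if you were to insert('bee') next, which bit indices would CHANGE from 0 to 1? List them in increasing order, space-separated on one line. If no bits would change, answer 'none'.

Answer: 10 16

Derivation:
Start: bits=000000000000000000
After insert 'hen': sets bits 3 7 12 -> bits=000100010000100000
After insert 'yak': sets bits 7 9 14 -> bits=000100010100101000
After insert 'eel': sets bits 5 11 12 -> bits=000101010101101000
After insert 'emu': sets bits 1 7 14 -> bits=010101010101101000
After insert 'dog': sets bits 5 7 13 -> bits=010101010101111000
insert 'bee' would touch bits 10 13 16; currently bit10=0, bit13=1, bit16=0
Bits that are 0 among those (would change 0->1): 10 16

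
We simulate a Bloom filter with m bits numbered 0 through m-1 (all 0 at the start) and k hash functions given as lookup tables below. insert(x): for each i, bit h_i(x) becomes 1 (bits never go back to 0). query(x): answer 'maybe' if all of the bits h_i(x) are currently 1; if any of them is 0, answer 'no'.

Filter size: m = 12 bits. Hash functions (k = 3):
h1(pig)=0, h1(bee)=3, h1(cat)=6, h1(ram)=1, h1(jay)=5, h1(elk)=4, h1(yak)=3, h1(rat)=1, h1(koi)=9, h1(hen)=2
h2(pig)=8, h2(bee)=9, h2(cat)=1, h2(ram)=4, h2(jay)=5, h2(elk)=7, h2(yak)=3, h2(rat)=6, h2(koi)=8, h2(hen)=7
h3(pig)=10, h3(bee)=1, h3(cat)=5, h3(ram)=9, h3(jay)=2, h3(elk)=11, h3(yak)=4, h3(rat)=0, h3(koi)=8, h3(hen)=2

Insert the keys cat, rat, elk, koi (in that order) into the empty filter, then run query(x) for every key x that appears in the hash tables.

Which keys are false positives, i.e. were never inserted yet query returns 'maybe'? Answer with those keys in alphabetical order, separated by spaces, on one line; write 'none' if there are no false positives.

Answer: ram

Derivation:
Start: bits=000000000000
After insert 'cat': sets bits 1 5 6 -> bits=010001100000
After insert 'rat': sets bits 0 1 6 -> bits=110001100000
After insert 'elk': sets bits 4 7 11 -> bits=110011110001
After insert 'koi': sets bits 8 9 -> bits=110011111101
Not inserted: bee hen jay pig ram yak — query each against bits=110011111101:
query bee: checks bit1=1, bit3=0, bit9=1 (has a 0) -> no => not a false positive
query hen: checks bit2=0, bit7=1 (has a 0) -> no => not a false positive
query jay: checks bit2=0, bit5=1 (has a 0) -> no => not a false positive
query pig: checks bit0=1, bit8=1, bit10=0 (has a 0) -> no => not a false positive
query ram: checks bit1=1, bit4=1, bit9=1 (all 1) -> maybe => FALSE POSITIVE
query yak: checks bit3=0, bit4=1 (has a 0) -> no => not a false positive
False positives (alphabetical): ram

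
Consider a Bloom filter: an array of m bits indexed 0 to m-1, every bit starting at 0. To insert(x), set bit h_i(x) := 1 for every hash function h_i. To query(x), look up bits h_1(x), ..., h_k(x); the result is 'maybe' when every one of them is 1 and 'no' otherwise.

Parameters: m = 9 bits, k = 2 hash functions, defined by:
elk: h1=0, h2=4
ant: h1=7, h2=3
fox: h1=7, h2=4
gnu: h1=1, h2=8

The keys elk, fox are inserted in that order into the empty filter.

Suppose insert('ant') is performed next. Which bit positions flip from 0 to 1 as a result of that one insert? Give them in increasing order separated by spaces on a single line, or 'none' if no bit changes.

Start: bits=000000000
After insert 'elk': sets bits 0 4 -> bits=100010000
After insert 'fox': sets bits 4 7 -> bits=100010010
insert 'ant' would touch bits 3 7; currently bit3=0, bit7=1
Bits that are 0 among those (would change 0->1): 3

Answer: 3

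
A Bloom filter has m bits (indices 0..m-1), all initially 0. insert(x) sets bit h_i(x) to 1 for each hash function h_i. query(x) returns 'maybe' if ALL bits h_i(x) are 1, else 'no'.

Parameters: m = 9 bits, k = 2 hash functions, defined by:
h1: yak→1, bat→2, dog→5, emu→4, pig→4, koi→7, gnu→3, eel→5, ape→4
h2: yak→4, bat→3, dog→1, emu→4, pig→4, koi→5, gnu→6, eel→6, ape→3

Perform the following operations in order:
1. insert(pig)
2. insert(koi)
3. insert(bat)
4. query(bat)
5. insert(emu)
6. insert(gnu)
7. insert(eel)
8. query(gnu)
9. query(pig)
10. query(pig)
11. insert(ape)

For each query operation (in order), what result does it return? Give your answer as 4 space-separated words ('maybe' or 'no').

Answer: maybe maybe maybe maybe

Derivation:
Start: bits=000000000
Op 1: insert pig -> sets bits 4 -> bits=000010000
Op 2: insert koi -> sets bits 5 7 -> bits=000011010
Op 3: insert bat -> sets bits 2 3 -> bits=001111010
Op 4: query bat -> checks bit2=1, bit3=1 (all 1) -> maybe
Op 5: insert emu -> sets bits 4 -> bits=001111010
Op 6: insert gnu -> sets bits 3 6 -> bits=001111110
Op 7: insert eel -> sets bits 5 6 -> bits=001111110
Op 8: query gnu -> checks bit3=1, bit6=1 (all 1) -> maybe
Op 9: query pig -> checks bit4=1 (all 1) -> maybe
Op 10: query pig -> checks bit4=1 (all 1) -> maybe
Op 11: insert ape -> sets bits 3 4 -> bits=001111110
Query results in order: maybe maybe maybe maybe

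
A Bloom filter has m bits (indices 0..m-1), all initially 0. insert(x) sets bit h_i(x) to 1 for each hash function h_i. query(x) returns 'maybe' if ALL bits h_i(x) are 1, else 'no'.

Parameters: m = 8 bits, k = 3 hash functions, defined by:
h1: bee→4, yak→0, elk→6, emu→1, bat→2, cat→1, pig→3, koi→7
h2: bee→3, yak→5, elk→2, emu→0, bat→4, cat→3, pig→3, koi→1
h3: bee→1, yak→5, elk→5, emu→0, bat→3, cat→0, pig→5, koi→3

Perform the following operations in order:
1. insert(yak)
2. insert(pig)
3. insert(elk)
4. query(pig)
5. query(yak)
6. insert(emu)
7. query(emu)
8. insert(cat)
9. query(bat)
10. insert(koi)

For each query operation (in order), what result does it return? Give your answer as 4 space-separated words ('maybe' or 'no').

Start: bits=00000000
Op 1: insert yak -> sets bits 0 5 -> bits=10000100
Op 2: insert pig -> sets bits 3 5 -> bits=10010100
Op 3: insert elk -> sets bits 2 5 6 -> bits=10110110
Op 4: query pig -> checks bit3=1, bit5=1 (all 1) -> maybe
Op 5: query yak -> checks bit0=1, bit5=1 (all 1) -> maybe
Op 6: insert emu -> sets bits 0 1 -> bits=11110110
Op 7: query emu -> checks bit0=1, bit1=1 (all 1) -> maybe
Op 8: insert cat -> sets bits 0 1 3 -> bits=11110110
Op 9: query bat -> checks bit2=1, bit3=1, bit4=0 (has a 0) -> no
Op 10: insert koi -> sets bits 1 3 7 -> bits=11110111
Query results in order: maybe maybe maybe no

Answer: maybe maybe maybe no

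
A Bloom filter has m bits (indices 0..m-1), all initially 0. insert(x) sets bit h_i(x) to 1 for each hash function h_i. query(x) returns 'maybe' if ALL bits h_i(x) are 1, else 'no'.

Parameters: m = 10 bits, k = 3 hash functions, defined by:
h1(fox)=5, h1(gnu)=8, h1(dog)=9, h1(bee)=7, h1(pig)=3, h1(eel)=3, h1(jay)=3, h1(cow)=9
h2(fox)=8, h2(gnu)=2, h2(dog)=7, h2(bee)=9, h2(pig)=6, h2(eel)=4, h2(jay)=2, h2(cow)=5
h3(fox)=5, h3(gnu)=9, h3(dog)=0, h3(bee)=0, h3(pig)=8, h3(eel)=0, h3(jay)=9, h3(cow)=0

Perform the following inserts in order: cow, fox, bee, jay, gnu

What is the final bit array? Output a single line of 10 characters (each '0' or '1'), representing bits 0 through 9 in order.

Start: bits=0000000000
After insert 'cow': sets bits 0 5 9 -> bits=1000010001
After insert 'fox': sets bits 5 8 -> bits=1000010011
After insert 'bee': sets bits 0 7 9 -> bits=1000010111
After insert 'jay': sets bits 2 3 9 -> bits=1011010111
After insert 'gnu': sets bits 2 8 9 -> bits=1011010111

Answer: 1011010111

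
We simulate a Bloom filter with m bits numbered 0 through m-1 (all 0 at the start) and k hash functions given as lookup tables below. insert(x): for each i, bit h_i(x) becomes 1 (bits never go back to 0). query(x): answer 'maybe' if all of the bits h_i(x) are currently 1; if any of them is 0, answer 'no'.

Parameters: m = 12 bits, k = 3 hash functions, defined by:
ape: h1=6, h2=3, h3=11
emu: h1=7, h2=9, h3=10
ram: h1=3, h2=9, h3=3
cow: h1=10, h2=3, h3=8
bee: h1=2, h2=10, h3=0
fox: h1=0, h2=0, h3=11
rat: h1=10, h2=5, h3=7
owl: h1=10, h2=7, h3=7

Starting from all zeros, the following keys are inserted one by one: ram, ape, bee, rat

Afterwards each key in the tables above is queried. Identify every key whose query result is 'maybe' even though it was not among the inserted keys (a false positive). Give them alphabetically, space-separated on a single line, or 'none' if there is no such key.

Start: bits=000000000000
After insert 'ram': sets bits 3 9 -> bits=000100000100
After insert 'ape': sets bits 3 6 11 -> bits=000100100101
After insert 'bee': sets bits 0 2 10 -> bits=101100100111
After insert 'rat': sets bits 5 7 10 -> bits=101101110111
Not inserted: cow emu fox owl — query each against bits=101101110111:
query cow: checks bit3=1, bit8=0, bit10=1 (has a 0) -> no => not a false positive
query emu: checks bit7=1, bit9=1, bit10=1 (all 1) -> maybe => FALSE POSITIVE
query fox: checks bit0=1, bit11=1 (all 1) -> maybe => FALSE POSITIVE
query owl: checks bit7=1, bit10=1 (all 1) -> maybe => FALSE POSITIVE
False positives (alphabetical): emu fox owl

Answer: emu fox owl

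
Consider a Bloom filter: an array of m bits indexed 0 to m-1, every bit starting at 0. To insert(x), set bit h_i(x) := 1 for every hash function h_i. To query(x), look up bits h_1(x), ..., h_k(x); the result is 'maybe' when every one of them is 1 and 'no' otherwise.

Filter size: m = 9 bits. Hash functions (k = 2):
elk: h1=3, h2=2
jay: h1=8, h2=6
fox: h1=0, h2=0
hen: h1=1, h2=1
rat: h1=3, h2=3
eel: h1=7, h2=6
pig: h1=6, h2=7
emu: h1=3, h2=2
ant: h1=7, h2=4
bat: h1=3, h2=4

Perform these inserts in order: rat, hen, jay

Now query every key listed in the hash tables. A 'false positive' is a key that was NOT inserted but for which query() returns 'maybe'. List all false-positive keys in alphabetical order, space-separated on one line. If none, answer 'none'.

Start: bits=000000000
After insert 'rat': sets bits 3 -> bits=000100000
After insert 'hen': sets bits 1 -> bits=010100000
After insert 'jay': sets bits 6 8 -> bits=010100101
Not inserted: ant bat eel elk emu fox pig — query each against bits=010100101:
query ant: checks bit4=0, bit7=0 (has a 0) -> no => not a false positive
query bat: checks bit3=1, bit4=0 (has a 0) -> no => not a false positive
query eel: checks bit6=1, bit7=0 (has a 0) -> no => not a false positive
query elk: checks bit2=0, bit3=1 (has a 0) -> no => not a false positive
query emu: checks bit2=0, bit3=1 (has a 0) -> no => not a false positive
query fox: checks bit0=0 (has a 0) -> no => not a false positive
query pig: checks bit6=1, bit7=0 (has a 0) -> no => not a false positive
False positives (alphabetical): none

Answer: none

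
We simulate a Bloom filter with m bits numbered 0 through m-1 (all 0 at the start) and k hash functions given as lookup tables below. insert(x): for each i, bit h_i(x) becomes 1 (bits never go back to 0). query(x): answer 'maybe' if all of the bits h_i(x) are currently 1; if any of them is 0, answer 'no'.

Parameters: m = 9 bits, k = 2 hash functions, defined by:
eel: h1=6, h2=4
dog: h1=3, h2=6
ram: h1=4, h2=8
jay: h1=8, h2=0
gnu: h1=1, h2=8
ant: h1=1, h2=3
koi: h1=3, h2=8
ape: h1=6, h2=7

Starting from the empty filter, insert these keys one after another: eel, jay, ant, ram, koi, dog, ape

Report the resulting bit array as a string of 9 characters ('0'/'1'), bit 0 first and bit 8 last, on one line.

Answer: 110110111

Derivation:
Start: bits=000000000
After insert 'eel': sets bits 4 6 -> bits=000010100
After insert 'jay': sets bits 0 8 -> bits=100010101
After insert 'ant': sets bits 1 3 -> bits=110110101
After insert 'ram': sets bits 4 8 -> bits=110110101
After insert 'koi': sets bits 3 8 -> bits=110110101
After insert 'dog': sets bits 3 6 -> bits=110110101
After insert 'ape': sets bits 6 7 -> bits=110110111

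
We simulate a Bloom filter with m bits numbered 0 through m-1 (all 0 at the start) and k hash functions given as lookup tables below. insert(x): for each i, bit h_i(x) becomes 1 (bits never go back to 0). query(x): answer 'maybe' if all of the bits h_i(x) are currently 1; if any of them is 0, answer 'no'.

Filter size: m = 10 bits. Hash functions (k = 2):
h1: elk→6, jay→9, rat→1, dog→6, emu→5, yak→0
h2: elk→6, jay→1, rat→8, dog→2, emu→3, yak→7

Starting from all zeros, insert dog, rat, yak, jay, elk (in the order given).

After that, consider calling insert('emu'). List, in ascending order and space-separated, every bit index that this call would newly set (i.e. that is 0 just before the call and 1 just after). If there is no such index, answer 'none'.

Answer: 3 5

Derivation:
Start: bits=0000000000
After insert 'dog': sets bits 2 6 -> bits=0010001000
After insert 'rat': sets bits 1 8 -> bits=0110001010
After insert 'yak': sets bits 0 7 -> bits=1110001110
After insert 'jay': sets bits 1 9 -> bits=1110001111
After insert 'elk': sets bits 6 -> bits=1110001111
insert 'emu' would touch bits 3 5; currently bit3=0, bit5=0
Bits that are 0 among those (would change 0->1): 3 5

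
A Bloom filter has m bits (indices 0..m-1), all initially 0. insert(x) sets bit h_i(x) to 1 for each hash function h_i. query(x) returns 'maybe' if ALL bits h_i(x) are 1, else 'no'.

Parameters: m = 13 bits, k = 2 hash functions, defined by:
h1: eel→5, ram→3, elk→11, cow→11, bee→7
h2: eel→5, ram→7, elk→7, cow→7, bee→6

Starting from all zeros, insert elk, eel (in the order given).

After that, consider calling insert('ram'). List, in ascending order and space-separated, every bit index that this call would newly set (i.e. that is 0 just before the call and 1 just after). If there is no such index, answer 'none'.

Start: bits=0000000000000
After insert 'elk': sets bits 7 11 -> bits=0000000100010
After insert 'eel': sets bits 5 -> bits=0000010100010
insert 'ram' would touch bits 3 7; currently bit3=0, bit7=1
Bits that are 0 among those (would change 0->1): 3

Answer: 3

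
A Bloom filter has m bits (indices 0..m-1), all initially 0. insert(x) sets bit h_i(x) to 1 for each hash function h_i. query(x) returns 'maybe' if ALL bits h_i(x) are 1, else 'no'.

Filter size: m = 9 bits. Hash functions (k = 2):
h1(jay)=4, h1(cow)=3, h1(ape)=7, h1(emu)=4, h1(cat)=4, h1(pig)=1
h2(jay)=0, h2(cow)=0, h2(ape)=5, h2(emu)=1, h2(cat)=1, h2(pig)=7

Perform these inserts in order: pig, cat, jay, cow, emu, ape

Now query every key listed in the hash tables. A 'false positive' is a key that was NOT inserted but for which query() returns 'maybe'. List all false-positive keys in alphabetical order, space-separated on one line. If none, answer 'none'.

Start: bits=000000000
After insert 'pig': sets bits 1 7 -> bits=010000010
After insert 'cat': sets bits 1 4 -> bits=010010010
After insert 'jay': sets bits 0 4 -> bits=110010010
After insert 'cow': sets bits 0 3 -> bits=110110010
After insert 'emu': sets bits 1 4 -> bits=110110010
After insert 'ape': sets bits 5 7 -> bits=110111010
Not inserted: (none) — query each against bits=110111010:
False positives (alphabetical): none

Answer: none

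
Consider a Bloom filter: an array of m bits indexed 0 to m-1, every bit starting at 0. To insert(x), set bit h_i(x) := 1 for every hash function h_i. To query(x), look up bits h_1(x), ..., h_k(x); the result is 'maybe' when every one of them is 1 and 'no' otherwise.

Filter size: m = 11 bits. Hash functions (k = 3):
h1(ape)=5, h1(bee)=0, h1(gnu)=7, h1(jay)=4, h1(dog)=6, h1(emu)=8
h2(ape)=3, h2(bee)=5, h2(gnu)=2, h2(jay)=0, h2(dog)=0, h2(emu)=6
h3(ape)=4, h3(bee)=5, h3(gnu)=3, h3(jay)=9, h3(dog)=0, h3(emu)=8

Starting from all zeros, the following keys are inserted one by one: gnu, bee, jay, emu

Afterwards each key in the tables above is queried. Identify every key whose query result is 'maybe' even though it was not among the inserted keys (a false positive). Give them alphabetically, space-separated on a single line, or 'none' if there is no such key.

Start: bits=00000000000
After insert 'gnu': sets bits 2 3 7 -> bits=00110001000
After insert 'bee': sets bits 0 5 -> bits=10110101000
After insert 'jay': sets bits 0 4 9 -> bits=10111101010
After insert 'emu': sets bits 6 8 -> bits=10111111110
Not inserted: ape dog — query each against bits=10111111110:
query ape: checks bit3=1, bit4=1, bit5=1 (all 1) -> maybe => FALSE POSITIVE
query dog: checks bit0=1, bit6=1 (all 1) -> maybe => FALSE POSITIVE
False positives (alphabetical): ape dog

Answer: ape dog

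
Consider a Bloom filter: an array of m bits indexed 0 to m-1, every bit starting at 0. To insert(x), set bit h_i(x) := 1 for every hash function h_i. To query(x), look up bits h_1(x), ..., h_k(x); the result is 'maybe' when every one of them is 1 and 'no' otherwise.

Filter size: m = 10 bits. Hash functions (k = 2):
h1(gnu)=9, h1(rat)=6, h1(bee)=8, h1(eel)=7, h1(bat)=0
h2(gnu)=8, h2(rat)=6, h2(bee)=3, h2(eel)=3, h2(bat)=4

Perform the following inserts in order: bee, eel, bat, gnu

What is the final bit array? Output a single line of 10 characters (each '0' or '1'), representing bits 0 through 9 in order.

Start: bits=0000000000
After insert 'bee': sets bits 3 8 -> bits=0001000010
After insert 'eel': sets bits 3 7 -> bits=0001000110
After insert 'bat': sets bits 0 4 -> bits=1001100110
After insert 'gnu': sets bits 8 9 -> bits=1001100111

Answer: 1001100111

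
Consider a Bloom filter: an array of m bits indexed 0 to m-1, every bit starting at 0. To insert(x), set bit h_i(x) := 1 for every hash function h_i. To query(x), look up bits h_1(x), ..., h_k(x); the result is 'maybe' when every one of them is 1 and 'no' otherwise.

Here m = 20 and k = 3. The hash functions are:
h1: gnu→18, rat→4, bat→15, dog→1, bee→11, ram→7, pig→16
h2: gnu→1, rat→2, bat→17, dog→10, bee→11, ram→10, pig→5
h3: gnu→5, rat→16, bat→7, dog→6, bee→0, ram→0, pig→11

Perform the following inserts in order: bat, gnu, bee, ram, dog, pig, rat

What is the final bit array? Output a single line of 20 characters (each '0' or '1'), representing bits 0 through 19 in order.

Start: bits=00000000000000000000
After insert 'bat': sets bits 7 15 17 -> bits=00000001000000010100
After insert 'gnu': sets bits 1 5 18 -> bits=01000101000000010110
After insert 'bee': sets bits 0 11 -> bits=11000101000100010110
After insert 'ram': sets bits 0 7 10 -> bits=11000101001100010110
After insert 'dog': sets bits 1 6 10 -> bits=11000111001100010110
After insert 'pig': sets bits 5 11 16 -> bits=11000111001100011110
After insert 'rat': sets bits 2 4 16 -> bits=11101111001100011110

Answer: 11101111001100011110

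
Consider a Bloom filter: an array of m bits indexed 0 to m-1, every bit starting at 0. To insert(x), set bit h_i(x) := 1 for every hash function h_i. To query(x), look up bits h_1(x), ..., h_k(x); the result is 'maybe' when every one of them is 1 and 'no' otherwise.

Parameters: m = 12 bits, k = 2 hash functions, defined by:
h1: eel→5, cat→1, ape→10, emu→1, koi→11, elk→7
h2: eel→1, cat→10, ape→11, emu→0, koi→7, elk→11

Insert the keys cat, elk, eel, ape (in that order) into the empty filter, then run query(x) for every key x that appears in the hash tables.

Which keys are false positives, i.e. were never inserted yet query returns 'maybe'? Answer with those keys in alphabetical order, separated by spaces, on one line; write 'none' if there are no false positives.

Start: bits=000000000000
After insert 'cat': sets bits 1 10 -> bits=010000000010
After insert 'elk': sets bits 7 11 -> bits=010000010011
After insert 'eel': sets bits 1 5 -> bits=010001010011
After insert 'ape': sets bits 10 11 -> bits=010001010011
Not inserted: emu koi — query each against bits=010001010011:
query emu: checks bit0=0, bit1=1 (has a 0) -> no => not a false positive
query koi: checks bit7=1, bit11=1 (all 1) -> maybe => FALSE POSITIVE
False positives (alphabetical): koi

Answer: koi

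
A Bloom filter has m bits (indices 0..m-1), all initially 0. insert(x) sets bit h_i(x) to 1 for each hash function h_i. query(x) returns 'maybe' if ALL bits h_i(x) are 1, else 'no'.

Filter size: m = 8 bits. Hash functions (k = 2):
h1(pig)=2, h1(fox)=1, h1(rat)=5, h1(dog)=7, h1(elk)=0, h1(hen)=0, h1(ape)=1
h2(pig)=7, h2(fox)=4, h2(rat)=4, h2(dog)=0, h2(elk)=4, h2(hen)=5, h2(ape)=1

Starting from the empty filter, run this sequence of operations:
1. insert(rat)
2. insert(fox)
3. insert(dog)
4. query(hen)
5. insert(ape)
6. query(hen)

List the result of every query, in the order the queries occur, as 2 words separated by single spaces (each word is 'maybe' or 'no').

Start: bits=00000000
Op 1: insert rat -> sets bits 4 5 -> bits=00001100
Op 2: insert fox -> sets bits 1 4 -> bits=01001100
Op 3: insert dog -> sets bits 0 7 -> bits=11001101
Op 4: query hen -> checks bit0=1, bit5=1 (all 1) -> maybe
Op 5: insert ape -> sets bits 1 -> bits=11001101
Op 6: query hen -> checks bit0=1, bit5=1 (all 1) -> maybe
Query results in order: maybe maybe

Answer: maybe maybe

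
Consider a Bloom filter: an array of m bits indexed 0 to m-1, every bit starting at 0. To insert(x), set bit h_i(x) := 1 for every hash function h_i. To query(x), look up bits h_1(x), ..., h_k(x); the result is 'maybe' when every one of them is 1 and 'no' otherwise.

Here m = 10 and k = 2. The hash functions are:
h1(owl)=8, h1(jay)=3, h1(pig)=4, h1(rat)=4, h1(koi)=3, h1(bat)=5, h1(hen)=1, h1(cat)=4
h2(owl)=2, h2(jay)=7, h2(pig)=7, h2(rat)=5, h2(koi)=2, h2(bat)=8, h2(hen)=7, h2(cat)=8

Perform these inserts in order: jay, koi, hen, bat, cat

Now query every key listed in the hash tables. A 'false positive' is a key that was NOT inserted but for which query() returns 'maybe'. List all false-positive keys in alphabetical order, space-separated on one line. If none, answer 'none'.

Start: bits=0000000000
After insert 'jay': sets bits 3 7 -> bits=0001000100
After insert 'koi': sets bits 2 3 -> bits=0011000100
After insert 'hen': sets bits 1 7 -> bits=0111000100
After insert 'bat': sets bits 5 8 -> bits=0111010110
After insert 'cat': sets bits 4 8 -> bits=0111110110
Not inserted: owl pig rat — query each against bits=0111110110:
query owl: checks bit2=1, bit8=1 (all 1) -> maybe => FALSE POSITIVE
query pig: checks bit4=1, bit7=1 (all 1) -> maybe => FALSE POSITIVE
query rat: checks bit4=1, bit5=1 (all 1) -> maybe => FALSE POSITIVE
False positives (alphabetical): owl pig rat

Answer: owl pig rat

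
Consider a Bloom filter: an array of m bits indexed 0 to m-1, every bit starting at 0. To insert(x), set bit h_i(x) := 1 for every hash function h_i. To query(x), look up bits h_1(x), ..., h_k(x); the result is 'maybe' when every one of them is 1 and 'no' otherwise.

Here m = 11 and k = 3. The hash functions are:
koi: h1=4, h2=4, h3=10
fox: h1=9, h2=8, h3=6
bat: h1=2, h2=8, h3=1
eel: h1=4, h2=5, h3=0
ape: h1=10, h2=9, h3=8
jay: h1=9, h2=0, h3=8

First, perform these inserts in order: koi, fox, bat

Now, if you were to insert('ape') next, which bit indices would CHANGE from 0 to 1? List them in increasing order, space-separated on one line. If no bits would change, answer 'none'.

Answer: none

Derivation:
Start: bits=00000000000
After insert 'koi': sets bits 4 10 -> bits=00001000001
After insert 'fox': sets bits 6 8 9 -> bits=00001010111
After insert 'bat': sets bits 1 2 8 -> bits=01101010111
insert 'ape' would touch bits 8 9 10; currently bit8=1, bit9=1, bit10=1
Bits that are 0 among those (would change 0->1): none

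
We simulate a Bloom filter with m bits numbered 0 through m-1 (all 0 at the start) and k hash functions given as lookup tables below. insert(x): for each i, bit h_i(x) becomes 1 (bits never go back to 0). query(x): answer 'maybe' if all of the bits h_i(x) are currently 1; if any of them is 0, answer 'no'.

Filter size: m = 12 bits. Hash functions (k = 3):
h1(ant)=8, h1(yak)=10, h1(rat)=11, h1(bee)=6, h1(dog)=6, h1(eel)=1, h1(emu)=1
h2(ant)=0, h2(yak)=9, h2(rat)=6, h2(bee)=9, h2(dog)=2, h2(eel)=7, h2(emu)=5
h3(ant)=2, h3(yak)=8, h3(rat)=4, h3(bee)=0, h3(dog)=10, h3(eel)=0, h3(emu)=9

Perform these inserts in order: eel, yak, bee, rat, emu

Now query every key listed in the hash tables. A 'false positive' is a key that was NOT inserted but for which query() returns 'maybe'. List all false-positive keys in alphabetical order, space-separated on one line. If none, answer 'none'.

Answer: none

Derivation:
Start: bits=000000000000
After insert 'eel': sets bits 0 1 7 -> bits=110000010000
After insert 'yak': sets bits 8 9 10 -> bits=110000011110
After insert 'bee': sets bits 0 6 9 -> bits=110000111110
After insert 'rat': sets bits 4 6 11 -> bits=110010111111
After insert 'emu': sets bits 1 5 9 -> bits=110011111111
Not inserted: ant dog — query each against bits=110011111111:
query ant: checks bit0=1, bit2=0, bit8=1 (has a 0) -> no => not a false positive
query dog: checks bit2=0, bit6=1, bit10=1 (has a 0) -> no => not a false positive
False positives (alphabetical): none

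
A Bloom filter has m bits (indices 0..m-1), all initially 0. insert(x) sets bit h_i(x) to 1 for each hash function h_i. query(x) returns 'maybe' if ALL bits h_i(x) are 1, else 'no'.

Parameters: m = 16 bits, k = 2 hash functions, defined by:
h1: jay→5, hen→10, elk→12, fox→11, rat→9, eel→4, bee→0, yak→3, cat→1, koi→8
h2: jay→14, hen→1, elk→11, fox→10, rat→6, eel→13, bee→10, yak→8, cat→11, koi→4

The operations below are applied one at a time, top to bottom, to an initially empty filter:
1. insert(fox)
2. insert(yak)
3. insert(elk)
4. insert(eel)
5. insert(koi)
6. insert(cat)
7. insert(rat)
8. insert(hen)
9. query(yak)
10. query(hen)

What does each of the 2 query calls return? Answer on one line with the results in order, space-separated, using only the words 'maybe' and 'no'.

Start: bits=0000000000000000
Op 1: insert fox -> sets bits 10 11 -> bits=0000000000110000
Op 2: insert yak -> sets bits 3 8 -> bits=0001000010110000
Op 3: insert elk -> sets bits 11 12 -> bits=0001000010111000
Op 4: insert eel -> sets bits 4 13 -> bits=0001100010111100
Op 5: insert koi -> sets bits 4 8 -> bits=0001100010111100
Op 6: insert cat -> sets bits 1 11 -> bits=0101100010111100
Op 7: insert rat -> sets bits 6 9 -> bits=0101101011111100
Op 8: insert hen -> sets bits 1 10 -> bits=0101101011111100
Op 9: query yak -> checks bit3=1, bit8=1 (all 1) -> maybe
Op 10: query hen -> checks bit1=1, bit10=1 (all 1) -> maybe
Query results in order: maybe maybe

Answer: maybe maybe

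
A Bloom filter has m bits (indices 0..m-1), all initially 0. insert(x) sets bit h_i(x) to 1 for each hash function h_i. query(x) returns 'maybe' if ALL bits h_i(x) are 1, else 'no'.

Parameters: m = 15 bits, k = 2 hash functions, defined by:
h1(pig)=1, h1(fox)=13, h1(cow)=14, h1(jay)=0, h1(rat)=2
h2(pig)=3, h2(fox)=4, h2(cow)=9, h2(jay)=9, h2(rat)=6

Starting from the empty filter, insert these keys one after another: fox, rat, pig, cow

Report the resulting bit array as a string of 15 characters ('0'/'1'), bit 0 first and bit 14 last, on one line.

Answer: 011110100100011

Derivation:
Start: bits=000000000000000
After insert 'fox': sets bits 4 13 -> bits=000010000000010
After insert 'rat': sets bits 2 6 -> bits=001010100000010
After insert 'pig': sets bits 1 3 -> bits=011110100000010
After insert 'cow': sets bits 9 14 -> bits=011110100100011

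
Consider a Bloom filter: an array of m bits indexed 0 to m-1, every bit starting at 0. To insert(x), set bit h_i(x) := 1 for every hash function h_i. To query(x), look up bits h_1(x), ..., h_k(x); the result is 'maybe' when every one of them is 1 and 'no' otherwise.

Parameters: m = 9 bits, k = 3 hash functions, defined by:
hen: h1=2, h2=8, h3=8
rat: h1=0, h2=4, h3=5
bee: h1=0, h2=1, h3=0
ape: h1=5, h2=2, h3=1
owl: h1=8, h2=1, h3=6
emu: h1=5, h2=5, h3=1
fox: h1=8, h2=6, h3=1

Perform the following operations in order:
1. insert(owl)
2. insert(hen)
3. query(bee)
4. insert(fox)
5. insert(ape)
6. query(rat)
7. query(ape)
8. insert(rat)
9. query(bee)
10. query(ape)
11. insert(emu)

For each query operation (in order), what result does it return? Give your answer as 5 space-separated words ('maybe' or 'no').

Answer: no no maybe maybe maybe

Derivation:
Start: bits=000000000
Op 1: insert owl -> sets bits 1 6 8 -> bits=010000101
Op 2: insert hen -> sets bits 2 8 -> bits=011000101
Op 3: query bee -> checks bit0=0, bit1=1 (has a 0) -> no
Op 4: insert fox -> sets bits 1 6 8 -> bits=011000101
Op 5: insert ape -> sets bits 1 2 5 -> bits=011001101
Op 6: query rat -> checks bit0=0, bit4=0, bit5=1 (has a 0) -> no
Op 7: query ape -> checks bit1=1, bit2=1, bit5=1 (all 1) -> maybe
Op 8: insert rat -> sets bits 0 4 5 -> bits=111011101
Op 9: query bee -> checks bit0=1, bit1=1 (all 1) -> maybe
Op 10: query ape -> checks bit1=1, bit2=1, bit5=1 (all 1) -> maybe
Op 11: insert emu -> sets bits 1 5 -> bits=111011101
Query results in order: no no maybe maybe maybe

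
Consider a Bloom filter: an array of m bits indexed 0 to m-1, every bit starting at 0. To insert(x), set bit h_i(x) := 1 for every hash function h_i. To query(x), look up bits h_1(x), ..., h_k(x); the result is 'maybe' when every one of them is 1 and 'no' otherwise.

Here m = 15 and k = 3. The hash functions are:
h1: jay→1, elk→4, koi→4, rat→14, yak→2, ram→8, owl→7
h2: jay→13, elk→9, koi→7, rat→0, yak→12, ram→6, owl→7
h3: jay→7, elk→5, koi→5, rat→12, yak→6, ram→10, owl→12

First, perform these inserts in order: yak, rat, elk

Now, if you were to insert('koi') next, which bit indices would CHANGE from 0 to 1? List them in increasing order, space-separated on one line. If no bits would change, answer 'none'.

Answer: 7

Derivation:
Start: bits=000000000000000
After insert 'yak': sets bits 2 6 12 -> bits=001000100000100
After insert 'rat': sets bits 0 12 14 -> bits=101000100000101
After insert 'elk': sets bits 4 5 9 -> bits=101011100100101
insert 'koi' would touch bits 4 5 7; currently bit4=1, bit5=1, bit7=0
Bits that are 0 among those (would change 0->1): 7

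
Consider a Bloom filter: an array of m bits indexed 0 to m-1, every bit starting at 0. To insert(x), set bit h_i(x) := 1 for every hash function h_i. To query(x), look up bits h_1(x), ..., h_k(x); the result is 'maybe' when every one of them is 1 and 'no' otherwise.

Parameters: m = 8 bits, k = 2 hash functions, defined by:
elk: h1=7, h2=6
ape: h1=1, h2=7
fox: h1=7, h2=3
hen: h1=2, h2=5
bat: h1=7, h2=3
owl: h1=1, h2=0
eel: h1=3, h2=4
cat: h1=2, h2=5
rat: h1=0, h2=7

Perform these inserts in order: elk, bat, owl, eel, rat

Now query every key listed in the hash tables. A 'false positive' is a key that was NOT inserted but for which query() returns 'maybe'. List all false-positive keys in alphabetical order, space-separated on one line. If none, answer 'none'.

Start: bits=00000000
After insert 'elk': sets bits 6 7 -> bits=00000011
After insert 'bat': sets bits 3 7 -> bits=00010011
After insert 'owl': sets bits 0 1 -> bits=11010011
After insert 'eel': sets bits 3 4 -> bits=11011011
After insert 'rat': sets bits 0 7 -> bits=11011011
Not inserted: ape cat fox hen — query each against bits=11011011:
query ape: checks bit1=1, bit7=1 (all 1) -> maybe => FALSE POSITIVE
query cat: checks bit2=0, bit5=0 (has a 0) -> no => not a false positive
query fox: checks bit3=1, bit7=1 (all 1) -> maybe => FALSE POSITIVE
query hen: checks bit2=0, bit5=0 (has a 0) -> no => not a false positive
False positives (alphabetical): ape fox

Answer: ape fox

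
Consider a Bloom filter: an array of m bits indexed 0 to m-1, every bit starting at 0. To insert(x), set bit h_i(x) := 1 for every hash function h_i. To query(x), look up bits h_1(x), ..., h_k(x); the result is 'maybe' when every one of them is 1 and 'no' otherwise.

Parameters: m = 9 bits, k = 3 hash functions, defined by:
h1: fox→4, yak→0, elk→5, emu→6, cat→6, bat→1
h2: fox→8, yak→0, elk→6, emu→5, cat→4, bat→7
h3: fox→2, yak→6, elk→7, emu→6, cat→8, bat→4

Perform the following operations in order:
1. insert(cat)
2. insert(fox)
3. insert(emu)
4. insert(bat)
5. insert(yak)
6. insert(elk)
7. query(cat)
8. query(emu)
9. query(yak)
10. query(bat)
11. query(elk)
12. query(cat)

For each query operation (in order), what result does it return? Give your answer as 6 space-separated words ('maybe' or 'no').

Start: bits=000000000
Op 1: insert cat -> sets bits 4 6 8 -> bits=000010101
Op 2: insert fox -> sets bits 2 4 8 -> bits=001010101
Op 3: insert emu -> sets bits 5 6 -> bits=001011101
Op 4: insert bat -> sets bits 1 4 7 -> bits=011011111
Op 5: insert yak -> sets bits 0 6 -> bits=111011111
Op 6: insert elk -> sets bits 5 6 7 -> bits=111011111
Op 7: query cat -> checks bit4=1, bit6=1, bit8=1 (all 1) -> maybe
Op 8: query emu -> checks bit5=1, bit6=1 (all 1) -> maybe
Op 9: query yak -> checks bit0=1, bit6=1 (all 1) -> maybe
Op 10: query bat -> checks bit1=1, bit4=1, bit7=1 (all 1) -> maybe
Op 11: query elk -> checks bit5=1, bit6=1, bit7=1 (all 1) -> maybe
Op 12: query cat -> checks bit4=1, bit6=1, bit8=1 (all 1) -> maybe
Query results in order: maybe maybe maybe maybe maybe maybe

Answer: maybe maybe maybe maybe maybe maybe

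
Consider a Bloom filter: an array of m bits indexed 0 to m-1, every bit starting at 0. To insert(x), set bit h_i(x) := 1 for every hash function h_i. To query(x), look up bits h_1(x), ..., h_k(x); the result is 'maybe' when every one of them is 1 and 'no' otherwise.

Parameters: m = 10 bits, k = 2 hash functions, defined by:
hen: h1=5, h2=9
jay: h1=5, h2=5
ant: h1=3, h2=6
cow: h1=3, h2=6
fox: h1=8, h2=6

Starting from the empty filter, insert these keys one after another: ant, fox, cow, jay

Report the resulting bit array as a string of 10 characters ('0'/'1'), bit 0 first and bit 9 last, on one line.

Start: bits=0000000000
After insert 'ant': sets bits 3 6 -> bits=0001001000
After insert 'fox': sets bits 6 8 -> bits=0001001010
After insert 'cow': sets bits 3 6 -> bits=0001001010
After insert 'jay': sets bits 5 -> bits=0001011010

Answer: 0001011010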